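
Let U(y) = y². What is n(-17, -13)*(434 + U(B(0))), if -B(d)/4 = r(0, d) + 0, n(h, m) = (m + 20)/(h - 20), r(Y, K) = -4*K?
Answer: -3038/37 ≈ -82.108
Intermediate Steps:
n(h, m) = (20 + m)/(-20 + h)
B(d) = 16*d (B(d) = -4*(-4*d + 0) = -(-16)*d = 16*d)
n(-17, -13)*(434 + U(B(0))) = ((20 - 13)/(-20 - 17))*(434 + (16*0)²) = (7/(-37))*(434 + 0²) = (-1/37*7)*(434 + 0) = -7/37*434 = -3038/37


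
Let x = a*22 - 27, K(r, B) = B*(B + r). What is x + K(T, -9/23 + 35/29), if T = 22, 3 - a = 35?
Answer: -316935267/444889 ≈ -712.39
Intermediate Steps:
a = -32 (a = 3 - 1*35 = 3 - 35 = -32)
x = -731 (x = -32*22 - 27 = -704 - 27 = -731)
x + K(T, -9/23 + 35/29) = -731 + (-9/23 + 35/29)*((-9/23 + 35/29) + 22) = -731 + 544*(544/667 + 22)/667 = -731 + (544/667)*(15218/667) = -731 + 8278592/444889 = -316935267/444889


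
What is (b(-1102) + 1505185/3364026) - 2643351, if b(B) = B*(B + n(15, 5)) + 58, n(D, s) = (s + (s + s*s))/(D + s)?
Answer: -2406652883035/1682013 ≈ -1.4308e+6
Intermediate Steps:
n(D, s) = (s**2 + 2*s)/(D + s) (n(D, s) = (s + (s + s**2))/(D + s) = (s**2 + 2*s)/(D + s))
b(B) = 58 + B*(7/4 + B) (b(B) = B*(B + 5*(2 + 5)/(15 + 5)) + 58 = B*(B + 5*7/20) + 58 = B*(B + 5*(1/20)*7) + 58 = B*(B + 7/4) + 58 = B*(7/4 + B) + 58 = 58 + B*(7/4 + B))
(b(-1102) + 1505185/3364026) - 2643351 = ((58 + (-1102)**2 + (7/4)*(-1102)) + 1505185/3364026) - 2643351 = ((58 + 1214404 - 3857/2) + 1505185*(1/3364026)) - 2643351 = (2425067/2 + 1505185/3364026) - 2643351 = 2039497862528/1682013 - 2643351 = -2406652883035/1682013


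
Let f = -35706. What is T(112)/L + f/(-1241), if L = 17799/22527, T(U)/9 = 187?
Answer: 935009625/433109 ≈ 2158.8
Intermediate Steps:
T(U) = 1683 (T(U) = 9*187 = 1683)
L = 5933/7509 (L = 17799*(1/22527) = 5933/7509 ≈ 0.79012)
T(112)/L + f/(-1241) = 1683/(5933/7509) - 35706/(-1241) = 1683*(7509/5933) - 35706*(-1/1241) = 743391/349 + 35706/1241 = 935009625/433109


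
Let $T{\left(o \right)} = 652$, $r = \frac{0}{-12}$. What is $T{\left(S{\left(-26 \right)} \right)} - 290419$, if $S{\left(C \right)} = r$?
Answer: $-289767$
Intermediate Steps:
$r = 0$ ($r = 0 \left(- \frac{1}{12}\right) = 0$)
$S{\left(C \right)} = 0$
$T{\left(S{\left(-26 \right)} \right)} - 290419 = 652 - 290419 = -289767$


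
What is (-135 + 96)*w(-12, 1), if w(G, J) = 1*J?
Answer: -39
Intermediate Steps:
w(G, J) = J
(-135 + 96)*w(-12, 1) = (-135 + 96)*1 = -39*1 = -39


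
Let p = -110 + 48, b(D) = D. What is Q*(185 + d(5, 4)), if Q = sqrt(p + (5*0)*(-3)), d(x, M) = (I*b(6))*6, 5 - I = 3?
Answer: 257*I*sqrt(62) ≈ 2023.6*I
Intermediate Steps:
I = 2 (I = 5 - 1*3 = 5 - 3 = 2)
d(x, M) = 72 (d(x, M) = (2*6)*6 = 12*6 = 72)
p = -62
Q = I*sqrt(62) (Q = sqrt(-62 + (5*0)*(-3)) = sqrt(-62 + 0*(-3)) = sqrt(-62 + 0) = sqrt(-62) = I*sqrt(62) ≈ 7.874*I)
Q*(185 + d(5, 4)) = (I*sqrt(62))*(185 + 72) = (I*sqrt(62))*257 = 257*I*sqrt(62)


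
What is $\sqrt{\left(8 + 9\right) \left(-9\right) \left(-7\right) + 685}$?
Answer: $2 \sqrt{439} \approx 41.905$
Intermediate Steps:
$\sqrt{\left(8 + 9\right) \left(-9\right) \left(-7\right) + 685} = \sqrt{17 \left(-9\right) \left(-7\right) + 685} = \sqrt{\left(-153\right) \left(-7\right) + 685} = \sqrt{1071 + 685} = \sqrt{1756} = 2 \sqrt{439}$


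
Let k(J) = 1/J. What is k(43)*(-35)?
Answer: -35/43 ≈ -0.81395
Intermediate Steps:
k(43)*(-35) = -35/43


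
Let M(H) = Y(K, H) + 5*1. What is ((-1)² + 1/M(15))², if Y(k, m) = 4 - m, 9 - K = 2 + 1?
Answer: 25/36 ≈ 0.69444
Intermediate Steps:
K = 6 (K = 9 - (2 + 1) = 9 - 1*3 = 9 - 3 = 6)
M(H) = 9 - H (M(H) = (4 - H) + 5*1 = (4 - H) + 5 = 9 - H)
((-1)² + 1/M(15))² = ((-1)² + 1/(9 - 1*15))² = (1 + 1/(9 - 15))² = (1 + 1/(-6))² = (1 - ⅙)² = (⅚)² = 25/36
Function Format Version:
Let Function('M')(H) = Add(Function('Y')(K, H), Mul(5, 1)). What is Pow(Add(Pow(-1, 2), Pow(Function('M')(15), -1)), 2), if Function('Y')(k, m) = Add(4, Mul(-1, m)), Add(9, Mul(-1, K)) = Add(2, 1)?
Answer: Rational(25, 36) ≈ 0.69444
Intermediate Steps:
K = 6 (K = Add(9, Mul(-1, Add(2, 1))) = Add(9, Mul(-1, 3)) = Add(9, -3) = 6)
Function('M')(H) = Add(9, Mul(-1, H)) (Function('M')(H) = Add(Add(4, Mul(-1, H)), Mul(5, 1)) = Add(Add(4, Mul(-1, H)), 5) = Add(9, Mul(-1, H)))
Pow(Add(Pow(-1, 2), Pow(Function('M')(15), -1)), 2) = Pow(Add(Pow(-1, 2), Pow(Add(9, Mul(-1, 15)), -1)), 2) = Pow(Add(1, Pow(Add(9, -15), -1)), 2) = Pow(Add(1, Pow(-6, -1)), 2) = Pow(Add(1, Rational(-1, 6)), 2) = Pow(Rational(5, 6), 2) = Rational(25, 36)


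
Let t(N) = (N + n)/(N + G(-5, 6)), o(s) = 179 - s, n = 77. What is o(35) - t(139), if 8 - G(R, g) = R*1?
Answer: 2709/19 ≈ 142.58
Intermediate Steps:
G(R, g) = 8 - R
t(N) = (77 + N)/(13 + N) (t(N) = (N + 77)/(N + (8 - 1*(-5))) = (77 + N)/(N + (8 + 5)) = (77 + N)/(N + 13) = (77 + N)/(13 + N))
o(35) - t(139) = (179 - 1*35) - (77 + 139)/(13 + 139) = (179 - 35) - 216/152 = 144 - 216/152 = 144 - 1*27/19 = 144 - 27/19 = 2709/19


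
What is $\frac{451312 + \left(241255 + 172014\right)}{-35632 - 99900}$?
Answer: $- \frac{864581}{135532} \approx -6.3792$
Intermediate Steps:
$\frac{451312 + \left(241255 + 172014\right)}{-35632 - 99900} = \frac{451312 + 413269}{-35632 - 99900} = \frac{864581}{-135532} = 864581 \left(- \frac{1}{135532}\right) = - \frac{864581}{135532}$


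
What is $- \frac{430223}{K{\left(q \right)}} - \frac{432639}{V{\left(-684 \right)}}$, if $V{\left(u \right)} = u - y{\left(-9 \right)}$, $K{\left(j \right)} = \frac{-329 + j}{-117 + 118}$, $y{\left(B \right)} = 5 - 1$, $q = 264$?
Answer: $\frac{324114959}{44720} \approx 7247.6$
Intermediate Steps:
$y{\left(B \right)} = 4$ ($y{\left(B \right)} = 5 - 1 = 4$)
$K{\left(j \right)} = -329 + j$ ($K{\left(j \right)} = \frac{-329 + j}{1} = \left(-329 + j\right) 1 = -329 + j$)
$V{\left(u \right)} = -4 + u$ ($V{\left(u \right)} = u - 4 = -4 + u$)
$- \frac{430223}{K{\left(q \right)}} - \frac{432639}{V{\left(-684 \right)}} = - \frac{430223}{-329 + 264} - \frac{432639}{-4 - 684} = - \frac{430223}{-65} - \frac{432639}{-688} = \left(-430223\right) \left(- \frac{1}{65}\right) - - \frac{432639}{688} = \frac{430223}{65} + \frac{432639}{688} = \frac{324114959}{44720}$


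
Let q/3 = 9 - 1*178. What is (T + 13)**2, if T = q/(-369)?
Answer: 3125824/15129 ≈ 206.61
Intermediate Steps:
q = -507 (q = 3*(9 - 1*178) = 3*(9 - 178) = 3*(-169) = -507)
T = 169/123 (T = -507/(-369) = -507*(-1/369) = 169/123 ≈ 1.3740)
(T + 13)**2 = (169/123 + 13)**2 = (1768/123)**2 = 3125824/15129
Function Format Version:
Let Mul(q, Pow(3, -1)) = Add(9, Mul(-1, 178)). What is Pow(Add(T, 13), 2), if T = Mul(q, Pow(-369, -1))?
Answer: Rational(3125824, 15129) ≈ 206.61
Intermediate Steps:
q = -507 (q = Mul(3, Add(9, Mul(-1, 178))) = Mul(3, Add(9, -178)) = Mul(3, -169) = -507)
T = Rational(169, 123) (T = Mul(-507, Pow(-369, -1)) = Mul(-507, Rational(-1, 369)) = Rational(169, 123) ≈ 1.3740)
Pow(Add(T, 13), 2) = Pow(Add(Rational(169, 123), 13), 2) = Pow(Rational(1768, 123), 2) = Rational(3125824, 15129)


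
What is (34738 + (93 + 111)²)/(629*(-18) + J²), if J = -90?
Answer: -38177/1611 ≈ -23.698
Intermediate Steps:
(34738 + (93 + 111)²)/(629*(-18) + J²) = (34738 + (93 + 111)²)/(629*(-18) + (-90)²) = (34738 + 204²)/(-11322 + 8100) = (34738 + 41616)/(-3222) = 76354*(-1/3222) = -38177/1611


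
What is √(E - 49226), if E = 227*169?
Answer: 3*I*√1207 ≈ 104.23*I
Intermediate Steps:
E = 38363
√(E - 49226) = √(38363 - 49226) = √(-10863) = 3*I*√1207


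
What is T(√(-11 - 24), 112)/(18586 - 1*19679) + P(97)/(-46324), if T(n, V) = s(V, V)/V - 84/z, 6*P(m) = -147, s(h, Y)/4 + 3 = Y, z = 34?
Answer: -9307391/12050447416 ≈ -0.00077237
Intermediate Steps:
s(h, Y) = -12 + 4*Y
P(m) = -49/2 (P(m) = (⅙)*(-147) = -49/2)
T(n, V) = -42/17 + (-12 + 4*V)/V (T(n, V) = (-12 + 4*V)/V - 84/34 = (-12 + 4*V)/V - 84*1/34 = (-12 + 4*V)/V - 42/17 = -42/17 + (-12 + 4*V)/V)
T(√(-11 - 24), 112)/(18586 - 1*19679) + P(97)/(-46324) = (26/17 - 12/112)/(18586 - 1*19679) - 49/2/(-46324) = (26/17 - 12*1/112)/(18586 - 19679) - 49/2*(-1/46324) = (26/17 - 3/28)/(-1093) + 49/92648 = (677/476)*(-1/1093) + 49/92648 = -677/520268 + 49/92648 = -9307391/12050447416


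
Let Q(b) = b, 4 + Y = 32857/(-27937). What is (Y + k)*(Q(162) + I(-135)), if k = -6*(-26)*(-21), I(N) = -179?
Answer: 1558325689/27937 ≈ 55780.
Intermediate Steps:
Y = -144605/27937 (Y = -4 + 32857/(-27937) = -4 + 32857*(-1/27937) = -4 - 32857/27937 = -144605/27937 ≈ -5.1761)
k = -3276 (k = 156*(-21) = -3276)
(Y + k)*(Q(162) + I(-135)) = (-144605/27937 - 3276)*(162 - 179) = -91666217/27937*(-17) = 1558325689/27937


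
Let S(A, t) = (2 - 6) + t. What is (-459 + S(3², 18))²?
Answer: 198025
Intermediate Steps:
S(A, t) = -4 + t
(-459 + S(3², 18))² = (-459 + (-4 + 18))² = (-459 + 14)² = (-445)² = 198025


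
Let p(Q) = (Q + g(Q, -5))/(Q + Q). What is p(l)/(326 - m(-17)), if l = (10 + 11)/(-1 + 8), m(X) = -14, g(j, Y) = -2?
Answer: 1/2040 ≈ 0.00049020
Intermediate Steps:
l = 3 (l = 21/7 = 21*(1/7) = 3)
p(Q) = (-2 + Q)/(2*Q) (p(Q) = (Q - 2)/(Q + Q) = (-2 + Q)/((2*Q)) = (-2 + Q)*(1/(2*Q)) = (-2 + Q)/(2*Q))
p(l)/(326 - m(-17)) = ((1/2)*(-2 + 3)/3)/(326 - 1*(-14)) = ((1/2)*(1/3)*1)/(326 + 14) = (1/6)/340 = (1/6)*(1/340) = 1/2040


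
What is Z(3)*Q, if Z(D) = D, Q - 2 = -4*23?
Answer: -270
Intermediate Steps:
Q = -90 (Q = 2 - 4*23 = 2 - 92 = -90)
Z(3)*Q = 3*(-90) = -270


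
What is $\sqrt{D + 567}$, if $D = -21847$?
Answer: $4 i \sqrt{1330} \approx 145.88 i$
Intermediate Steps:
$\sqrt{D + 567} = \sqrt{-21847 + 567} = \sqrt{-21280} = 4 i \sqrt{1330}$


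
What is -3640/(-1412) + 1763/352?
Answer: 942659/124256 ≈ 7.5864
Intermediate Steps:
-3640/(-1412) + 1763/352 = -3640*(-1/1412) + 1763*(1/352) = 910/353 + 1763/352 = 942659/124256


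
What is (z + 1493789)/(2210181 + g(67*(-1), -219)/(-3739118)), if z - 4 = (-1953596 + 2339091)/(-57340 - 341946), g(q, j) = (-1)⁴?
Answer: 1115098926027990377/1649875218532352551 ≈ 0.67587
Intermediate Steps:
g(q, j) = 1
z = 1211649/399286 (z = 4 + (-1953596 + 2339091)/(-57340 - 341946) = 4 + 385495/(-399286) = 4 + 385495*(-1/399286) = 4 - 385495/399286 = 1211649/399286 ≈ 3.0345)
(z + 1493789)/(2210181 + g(67*(-1), -219)/(-3739118)) = (1211649/399286 + 1493789)/(2210181 + 1/(-3739118)) = 596450246303/(399286*(2210181 + 1*(-1/3739118))) = 596450246303/(399286*(2210181 - 1/3739118)) = 596450246303/(399286*(8264127560357/3739118)) = (596450246303/399286)*(3739118/8264127560357) = 1115098926027990377/1649875218532352551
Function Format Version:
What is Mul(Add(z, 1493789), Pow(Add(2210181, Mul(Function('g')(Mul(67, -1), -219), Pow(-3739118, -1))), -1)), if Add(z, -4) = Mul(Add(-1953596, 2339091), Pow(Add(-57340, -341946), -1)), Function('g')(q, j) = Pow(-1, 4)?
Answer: Rational(1115098926027990377, 1649875218532352551) ≈ 0.67587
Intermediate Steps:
Function('g')(q, j) = 1
z = Rational(1211649, 399286) (z = Add(4, Mul(Add(-1953596, 2339091), Pow(Add(-57340, -341946), -1))) = Add(4, Mul(385495, Pow(-399286, -1))) = Add(4, Mul(385495, Rational(-1, 399286))) = Add(4, Rational(-385495, 399286)) = Rational(1211649, 399286) ≈ 3.0345)
Mul(Add(z, 1493789), Pow(Add(2210181, Mul(Function('g')(Mul(67, -1), -219), Pow(-3739118, -1))), -1)) = Mul(Add(Rational(1211649, 399286), 1493789), Pow(Add(2210181, Mul(1, Pow(-3739118, -1))), -1)) = Mul(Rational(596450246303, 399286), Pow(Add(2210181, Mul(1, Rational(-1, 3739118))), -1)) = Mul(Rational(596450246303, 399286), Pow(Add(2210181, Rational(-1, 3739118)), -1)) = Mul(Rational(596450246303, 399286), Pow(Rational(8264127560357, 3739118), -1)) = Mul(Rational(596450246303, 399286), Rational(3739118, 8264127560357)) = Rational(1115098926027990377, 1649875218532352551)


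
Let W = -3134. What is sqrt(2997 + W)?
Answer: I*sqrt(137) ≈ 11.705*I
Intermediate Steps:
sqrt(2997 + W) = sqrt(2997 - 3134) = sqrt(-137) = I*sqrt(137)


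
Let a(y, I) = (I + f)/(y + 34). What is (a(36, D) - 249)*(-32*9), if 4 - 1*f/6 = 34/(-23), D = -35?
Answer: 8247888/115 ≈ 71721.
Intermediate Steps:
f = 756/23 (f = 24 - 204/(-23) = 24 - 204*(-1)/23 = 24 - 6*(-34/23) = 24 + 204/23 = 756/23 ≈ 32.870)
a(y, I) = (756/23 + I)/(34 + y) (a(y, I) = (I + 756/23)/(y + 34) = (756/23 + I)/(34 + y))
(a(36, D) - 249)*(-32*9) = ((756/23 - 35)/(34 + 36) - 249)*(-32*9) = (-49/23/70 - 249)*(-288) = ((1/70)*(-49/23) - 249)*(-288) = (-7/230 - 249)*(-288) = -57277/230*(-288) = 8247888/115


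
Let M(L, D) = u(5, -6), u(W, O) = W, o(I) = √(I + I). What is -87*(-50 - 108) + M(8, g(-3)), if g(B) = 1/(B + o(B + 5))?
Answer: 13751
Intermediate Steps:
o(I) = √2*√I (o(I) = √(2*I) = √2*√I)
g(B) = 1/(B + √2*√(5 + B)) (g(B) = 1/(B + √2*√(B + 5)) = 1/(B + √2*√(5 + B)))
M(L, D) = 5
-87*(-50 - 108) + M(8, g(-3)) = -87*(-50 - 108) + 5 = -87*(-158) + 5 = 13746 + 5 = 13751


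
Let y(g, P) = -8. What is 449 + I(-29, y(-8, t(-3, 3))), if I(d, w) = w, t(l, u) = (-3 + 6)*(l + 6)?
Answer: 441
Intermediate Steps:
t(l, u) = 18 + 3*l (t(l, u) = 3*(6 + l) = 18 + 3*l)
449 + I(-29, y(-8, t(-3, 3))) = 449 - 8 = 441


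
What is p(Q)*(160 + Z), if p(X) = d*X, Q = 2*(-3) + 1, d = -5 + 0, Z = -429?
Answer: -6725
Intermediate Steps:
d = -5
Q = -5 (Q = -6 + 1 = -5)
p(X) = -5*X
p(Q)*(160 + Z) = (-5*(-5))*(160 - 429) = 25*(-269) = -6725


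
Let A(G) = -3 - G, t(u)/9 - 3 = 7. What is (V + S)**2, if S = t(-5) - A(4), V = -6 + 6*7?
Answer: 17689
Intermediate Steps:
t(u) = 90 (t(u) = 27 + 9*7 = 27 + 63 = 90)
V = 36 (V = -6 + 42 = 36)
S = 97 (S = 90 - (-3 - 1*4) = 90 - (-3 - 4) = 90 - 1*(-7) = 90 + 7 = 97)
(V + S)**2 = (36 + 97)**2 = 133**2 = 17689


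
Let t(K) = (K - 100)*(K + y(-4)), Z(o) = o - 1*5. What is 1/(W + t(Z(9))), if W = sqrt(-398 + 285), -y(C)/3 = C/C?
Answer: -96/9329 - I*sqrt(113)/9329 ≈ -0.01029 - 0.0011395*I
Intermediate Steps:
Z(o) = -5 + o (Z(o) = o - 5 = -5 + o)
y(C) = -3 (y(C) = -3*C/C = -3*1 = -3)
t(K) = (-100 + K)*(-3 + K) (t(K) = (K - 100)*(K - 3) = (-100 + K)*(-3 + K))
W = I*sqrt(113) (W = sqrt(-113) = I*sqrt(113) ≈ 10.63*I)
1/(W + t(Z(9))) = 1/(I*sqrt(113) + (300 + (-5 + 9)**2 - 103*(-5 + 9))) = 1/(I*sqrt(113) + (300 + 4**2 - 103*4)) = 1/(I*sqrt(113) + (300 + 16 - 412)) = 1/(I*sqrt(113) - 96) = 1/(-96 + I*sqrt(113))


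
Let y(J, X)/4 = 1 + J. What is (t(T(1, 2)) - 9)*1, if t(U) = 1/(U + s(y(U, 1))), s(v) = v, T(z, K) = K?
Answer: -125/14 ≈ -8.9286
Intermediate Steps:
y(J, X) = 4 + 4*J (y(J, X) = 4*(1 + J) = 4 + 4*J)
t(U) = 1/(4 + 5*U) (t(U) = 1/(U + (4 + 4*U)) = 1/(4 + 5*U))
(t(T(1, 2)) - 9)*1 = (1/(4 + 5*2) - 9)*1 = (1/(4 + 10) - 9)*1 = (1/14 - 9)*1 = -125/14*1 = -125/14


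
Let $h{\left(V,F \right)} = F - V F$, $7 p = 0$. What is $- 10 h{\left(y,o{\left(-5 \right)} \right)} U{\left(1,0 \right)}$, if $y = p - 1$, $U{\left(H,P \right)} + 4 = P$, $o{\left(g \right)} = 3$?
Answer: $240$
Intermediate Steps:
$U{\left(H,P \right)} = -4 + P$
$p = 0$ ($p = \frac{1}{7} \cdot 0 = 0$)
$y = -1$ ($y = 0 - 1 = -1$)
$h{\left(V,F \right)} = F - F V$
$- 10 h{\left(y,o{\left(-5 \right)} \right)} U{\left(1,0 \right)} = - 10 \cdot 3 \left(1 - -1\right) \left(-4 + 0\right) = - 10 \cdot 3 \left(1 + 1\right) \left(-4\right) = - 10 \cdot 3 \cdot 2 \left(-4\right) = \left(-10\right) 6 \left(-4\right) = \left(-60\right) \left(-4\right) = 240$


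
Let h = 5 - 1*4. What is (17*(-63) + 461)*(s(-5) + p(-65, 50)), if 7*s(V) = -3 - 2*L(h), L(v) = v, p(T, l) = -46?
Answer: 199470/7 ≈ 28496.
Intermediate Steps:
h = 1 (h = 5 - 4 = 1)
s(V) = -5/7 (s(V) = (-3 - 2*1)/7 = (-3 - 2)/7 = (1/7)*(-5) = -5/7)
(17*(-63) + 461)*(s(-5) + p(-65, 50)) = (17*(-63) + 461)*(-5/7 - 46) = (-1071 + 461)*(-327/7) = -610*(-327/7) = 199470/7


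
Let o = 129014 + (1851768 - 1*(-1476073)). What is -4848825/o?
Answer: -323255/230457 ≈ -1.4027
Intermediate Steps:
o = 3456855 (o = 129014 + (1851768 + 1476073) = 129014 + 3327841 = 3456855)
-4848825/o = -4848825/3456855 = -4848825*1/3456855 = -323255/230457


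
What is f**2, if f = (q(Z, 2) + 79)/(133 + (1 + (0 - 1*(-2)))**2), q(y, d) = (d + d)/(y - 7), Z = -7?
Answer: 303601/988036 ≈ 0.30728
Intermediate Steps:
q(y, d) = 2*d/(-7 + y) (q(y, d) = (2*d)/(-7 + y) = 2*d/(-7 + y))
f = 551/994 (f = (2*2/(-7 - 7) + 79)/(133 + (1 + (0 - 1*(-2)))**2) = (2*2/(-14) + 79)/(133 + (1 + (0 + 2))**2) = (2*2*(-1/14) + 79)/(133 + (1 + 2)**2) = (-2/7 + 79)/(133 + 3**2) = 551/(7*(133 + 9)) = (551/7)/142 = (551/7)*(1/142) = 551/994 ≈ 0.55433)
f**2 = (551/994)**2 = 303601/988036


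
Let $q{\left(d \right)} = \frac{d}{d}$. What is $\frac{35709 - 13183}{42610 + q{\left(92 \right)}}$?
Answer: $\frac{22526}{42611} \approx 0.52864$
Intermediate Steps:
$q{\left(d \right)} = 1$
$\frac{35709 - 13183}{42610 + q{\left(92 \right)}} = \frac{35709 - 13183}{42610 + 1} = \frac{22526}{42611}$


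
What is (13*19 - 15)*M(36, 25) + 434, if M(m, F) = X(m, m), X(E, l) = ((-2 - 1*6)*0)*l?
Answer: 434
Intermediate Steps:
X(E, l) = 0 (X(E, l) = ((-2 - 6)*0)*l = (-8*0)*l = 0*l = 0)
M(m, F) = 0
(13*19 - 15)*M(36, 25) + 434 = (13*19 - 15)*0 + 434 = (247 - 15)*0 + 434 = 232*0 + 434 = 0 + 434 = 434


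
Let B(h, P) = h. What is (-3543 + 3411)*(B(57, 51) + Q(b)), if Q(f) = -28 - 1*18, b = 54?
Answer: -1452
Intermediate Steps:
Q(f) = -46 (Q(f) = -28 - 18 = -46)
(-3543 + 3411)*(B(57, 51) + Q(b)) = (-3543 + 3411)*(57 - 46) = -132*11 = -1452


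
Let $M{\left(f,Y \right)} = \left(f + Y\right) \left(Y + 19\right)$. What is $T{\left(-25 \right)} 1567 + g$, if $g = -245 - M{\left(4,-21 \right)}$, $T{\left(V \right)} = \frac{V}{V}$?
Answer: $1288$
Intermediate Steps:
$T{\left(V \right)} = 1$
$M{\left(f,Y \right)} = \left(19 + Y\right) \left(Y + f\right)$ ($M{\left(f,Y \right)} = \left(Y + f\right) \left(19 + Y\right) = \left(19 + Y\right) \left(Y + f\right)$)
$g = -279$ ($g = -245 - \left(\left(-21\right)^{2} + 19 \left(-21\right) + 19 \cdot 4 - 84\right) = -245 - \left(441 - 399 + 76 - 84\right) = -245 - 34 = -279$)
$T{\left(-25 \right)} 1567 + g = 1 \cdot 1567 - 279 = 1567 - 279 = 1288$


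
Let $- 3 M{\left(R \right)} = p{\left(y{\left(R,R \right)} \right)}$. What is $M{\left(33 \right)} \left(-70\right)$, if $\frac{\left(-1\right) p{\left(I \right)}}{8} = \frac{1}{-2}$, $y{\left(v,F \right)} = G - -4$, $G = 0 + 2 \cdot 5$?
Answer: $\frac{280}{3} \approx 93.333$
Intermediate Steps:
$G = 10$ ($G = 0 + 10 = 10$)
$y{\left(v,F \right)} = 14$ ($y{\left(v,F \right)} = 10 - -4 = 10 + 4 = 14$)
$p{\left(I \right)} = 4$ ($p{\left(I \right)} = - \frac{8}{-2} = \left(-8\right) \left(- \frac{1}{2}\right) = 4$)
$M{\left(R \right)} = - \frac{4}{3}$ ($M{\left(R \right)} = \left(- \frac{1}{3}\right) 4 = - \frac{4}{3}$)
$M{\left(33 \right)} \left(-70\right) = \left(- \frac{4}{3}\right) \left(-70\right) = \frac{280}{3}$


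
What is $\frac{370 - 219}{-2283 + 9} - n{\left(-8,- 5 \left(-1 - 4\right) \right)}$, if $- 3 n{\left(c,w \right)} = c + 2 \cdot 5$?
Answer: $\frac{455}{758} \approx 0.60026$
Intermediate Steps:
$n{\left(c,w \right)} = - \frac{10}{3} - \frac{c}{3}$ ($n{\left(c,w \right)} = - \frac{c + 2 \cdot 5}{3} = - \frac{c + 10}{3} = - \frac{10 + c}{3} = - \frac{10}{3} - \frac{c}{3}$)
$\frac{370 - 219}{-2283 + 9} - n{\left(-8,- 5 \left(-1 - 4\right) \right)} = \frac{370 - 219}{-2283 + 9} - \left(- \frac{10}{3} - - \frac{8}{3}\right) = \frac{151}{-2274} - \left(- \frac{10}{3} + \frac{8}{3}\right) = 151 \left(- \frac{1}{2274}\right) - - \frac{2}{3} = - \frac{151}{2274} + \frac{2}{3} = \frac{455}{758}$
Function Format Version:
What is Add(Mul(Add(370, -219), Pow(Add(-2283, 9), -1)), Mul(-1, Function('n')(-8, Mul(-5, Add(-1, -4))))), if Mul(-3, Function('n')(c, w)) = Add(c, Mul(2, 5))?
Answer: Rational(455, 758) ≈ 0.60026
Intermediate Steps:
Function('n')(c, w) = Add(Rational(-10, 3), Mul(Rational(-1, 3), c)) (Function('n')(c, w) = Mul(Rational(-1, 3), Add(c, Mul(2, 5))) = Mul(Rational(-1, 3), Add(c, 10)) = Mul(Rational(-1, 3), Add(10, c)) = Add(Rational(-10, 3), Mul(Rational(-1, 3), c)))
Add(Mul(Add(370, -219), Pow(Add(-2283, 9), -1)), Mul(-1, Function('n')(-8, Mul(-5, Add(-1, -4))))) = Add(Mul(Add(370, -219), Pow(Add(-2283, 9), -1)), Mul(-1, Add(Rational(-10, 3), Mul(Rational(-1, 3), -8)))) = Add(Mul(151, Pow(-2274, -1)), Mul(-1, Add(Rational(-10, 3), Rational(8, 3)))) = Add(Mul(151, Rational(-1, 2274)), Mul(-1, Rational(-2, 3))) = Add(Rational(-151, 2274), Rational(2, 3)) = Rational(455, 758)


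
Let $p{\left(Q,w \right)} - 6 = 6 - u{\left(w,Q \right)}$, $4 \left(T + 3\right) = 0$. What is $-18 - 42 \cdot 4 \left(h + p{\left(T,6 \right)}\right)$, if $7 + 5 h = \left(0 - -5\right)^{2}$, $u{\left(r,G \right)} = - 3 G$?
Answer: $- \frac{5634}{5} \approx -1126.8$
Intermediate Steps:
$T = -3$ ($T = -3 + \frac{1}{4} \cdot 0 = -3 + 0 = -3$)
$h = \frac{18}{5}$ ($h = - \frac{7}{5} + \frac{\left(0 - -5\right)^{2}}{5} = - \frac{7}{5} + \frac{\left(0 + 5\right)^{2}}{5} = - \frac{7}{5} + \frac{5^{2}}{5} = - \frac{7}{5} + \frac{1}{5} \cdot 25 = - \frac{7}{5} + 5 = \frac{18}{5} \approx 3.6$)
$p{\left(Q,w \right)} = 12 + 3 Q$ ($p{\left(Q,w \right)} = 6 - \left(-6 - 3 Q\right) = 6 + \left(6 + 3 Q\right) = 12 + 3 Q$)
$-18 - 42 \cdot 4 \left(h + p{\left(T,6 \right)}\right) = -18 - 42 \cdot 4 \left(\frac{18}{5} + \left(12 + 3 \left(-3\right)\right)\right) = -18 - 42 \cdot 4 \left(\frac{18}{5} + \left(12 - 9\right)\right) = -18 - 42 \cdot 4 \left(\frac{18}{5} + 3\right) = -18 - 42 \cdot 4 \cdot \frac{33}{5} = -18 - \frac{5544}{5} = - \frac{5634}{5}$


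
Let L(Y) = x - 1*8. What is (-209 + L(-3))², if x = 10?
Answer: 42849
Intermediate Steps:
L(Y) = 2 (L(Y) = 10 - 1*8 = 10 - 8 = 2)
(-209 + L(-3))² = (-209 + 2)² = (-207)² = 42849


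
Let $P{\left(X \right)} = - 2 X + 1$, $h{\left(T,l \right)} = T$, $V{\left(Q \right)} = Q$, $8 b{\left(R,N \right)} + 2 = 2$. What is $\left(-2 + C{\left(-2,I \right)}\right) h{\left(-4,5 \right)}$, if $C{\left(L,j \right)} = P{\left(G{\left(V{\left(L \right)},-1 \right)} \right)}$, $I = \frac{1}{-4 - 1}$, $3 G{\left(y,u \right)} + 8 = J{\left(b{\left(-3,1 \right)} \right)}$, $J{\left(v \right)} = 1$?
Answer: $- \frac{44}{3} \approx -14.667$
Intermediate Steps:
$b{\left(R,N \right)} = 0$ ($b{\left(R,N \right)} = - \frac{1}{4} + \frac{1}{8} \cdot 2 = - \frac{1}{4} + \frac{1}{4} = 0$)
$G{\left(y,u \right)} = - \frac{7}{3}$ ($G{\left(y,u \right)} = - \frac{8}{3} + \frac{1}{3} \cdot 1 = - \frac{8}{3} + \frac{1}{3} = - \frac{7}{3}$)
$P{\left(X \right)} = 1 - 2 X$
$I = - \frac{1}{5}$ ($I = \frac{1}{-5} = - \frac{1}{5} \approx -0.2$)
$C{\left(L,j \right)} = \frac{17}{3}$ ($C{\left(L,j \right)} = 1 - - \frac{14}{3} = 1 + \frac{14}{3} = \frac{17}{3}$)
$\left(-2 + C{\left(-2,I \right)}\right) h{\left(-4,5 \right)} = \left(-2 + \frac{17}{3}\right) \left(-4\right) = \frac{11}{3} \left(-4\right) = - \frac{44}{3}$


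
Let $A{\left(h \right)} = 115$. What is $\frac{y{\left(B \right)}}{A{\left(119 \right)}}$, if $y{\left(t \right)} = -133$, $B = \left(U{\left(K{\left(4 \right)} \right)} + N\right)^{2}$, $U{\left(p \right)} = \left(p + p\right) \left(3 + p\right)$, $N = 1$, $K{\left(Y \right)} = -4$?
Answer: $- \frac{133}{115} \approx -1.1565$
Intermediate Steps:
$U{\left(p \right)} = 2 p \left(3 + p\right)$
$B = 81$ ($B = \left(2 \left(-4\right) \left(3 - 4\right) + 1\right)^{2} = \left(2 \left(-4\right) \left(-1\right) + 1\right)^{2} = \left(8 + 1\right)^{2} = 9^{2} = 81$)
$\frac{y{\left(B \right)}}{A{\left(119 \right)}} = - \frac{133}{115}$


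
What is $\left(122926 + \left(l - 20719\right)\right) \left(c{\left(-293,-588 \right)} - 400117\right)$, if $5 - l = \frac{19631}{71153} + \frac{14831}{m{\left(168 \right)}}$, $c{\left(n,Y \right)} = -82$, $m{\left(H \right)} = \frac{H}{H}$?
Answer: $- \frac{2488197527531738}{71153} \approx -3.497 \cdot 10^{10}$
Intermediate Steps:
$m{\left(H \right)} = 1$
$l = - \frac{1054934009}{71153}$ ($l = 5 - \left(\frac{19631}{71153} + \frac{14831}{1}\right) = 5 - \left(19631 \cdot \frac{1}{71153} + 14831 \cdot 1\right) = 5 - \left(\frac{19631}{71153} + 14831\right) = 5 - \frac{1055289774}{71153} = - \frac{1054934009}{71153} \approx -14826.0$)
$\left(122926 + \left(l - 20719\right)\right) \left(c{\left(-293,-588 \right)} - 400117\right) = \left(122926 - \frac{2529153016}{71153}\right) \left(-82 - 400117\right) = \left(122926 - \frac{2529153016}{71153}\right) \left(-400199\right) = \frac{6217400662}{71153} \left(-400199\right) = - \frac{2488197527531738}{71153}$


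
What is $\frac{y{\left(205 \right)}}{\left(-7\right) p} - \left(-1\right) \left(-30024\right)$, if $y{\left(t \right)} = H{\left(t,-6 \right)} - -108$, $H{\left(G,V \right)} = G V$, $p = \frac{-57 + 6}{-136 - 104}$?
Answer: $- \frac{204888}{7} \approx -29270.0$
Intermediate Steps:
$p = \frac{17}{80}$ ($p = - \frac{51}{-240} = \left(-51\right) \left(- \frac{1}{240}\right) = \frac{17}{80} \approx 0.2125$)
$y{\left(t \right)} = 108 - 6 t$ ($y{\left(t \right)} = t \left(-6\right) - -108 = - 6 t + 108 = 108 - 6 t$)
$\frac{y{\left(205 \right)}}{\left(-7\right) p} - \left(-1\right) \left(-30024\right) = \frac{108 - 1230}{\left(-7\right) \frac{17}{80}} - \left(-1\right) \left(-30024\right) = \frac{108 - 1230}{- \frac{119}{80}} - 30024 = \left(-1122\right) \left(- \frac{80}{119}\right) - 30024 = \frac{5280}{7} - 30024 = - \frac{204888}{7}$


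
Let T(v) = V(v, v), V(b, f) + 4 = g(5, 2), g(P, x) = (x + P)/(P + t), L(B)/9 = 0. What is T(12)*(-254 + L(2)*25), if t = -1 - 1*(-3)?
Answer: 762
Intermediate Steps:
t = 2 (t = -1 + 3 = 2)
L(B) = 0 (L(B) = 9*0 = 0)
g(P, x) = (P + x)/(2 + P) (g(P, x) = (x + P)/(P + 2) = (P + x)/(2 + P))
V(b, f) = -3 (V(b, f) = -4 + (5 + 2)/(2 + 5) = -4 + 7/7 = -4 + (⅐)*7 = -4 + 1 = -3)
T(v) = -3
T(12)*(-254 + L(2)*25) = -3*(-254 + 0*25) = -3*(-254 + 0) = -3*(-254) = 762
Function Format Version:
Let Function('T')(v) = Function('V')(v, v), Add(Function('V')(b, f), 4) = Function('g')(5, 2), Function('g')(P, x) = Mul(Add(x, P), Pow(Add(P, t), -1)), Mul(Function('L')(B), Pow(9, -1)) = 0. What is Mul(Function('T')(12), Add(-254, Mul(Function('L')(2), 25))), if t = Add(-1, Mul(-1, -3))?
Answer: 762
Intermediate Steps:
t = 2 (t = Add(-1, 3) = 2)
Function('L')(B) = 0 (Function('L')(B) = Mul(9, 0) = 0)
Function('g')(P, x) = Mul(Pow(Add(2, P), -1), Add(P, x)) (Function('g')(P, x) = Mul(Add(x, P), Pow(Add(P, 2), -1)) = Mul(Add(P, x), Pow(Add(2, P), -1)) = Mul(Pow(Add(2, P), -1), Add(P, x)))
Function('V')(b, f) = -3 (Function('V')(b, f) = Add(-4, Mul(Pow(Add(2, 5), -1), Add(5, 2))) = Add(-4, Mul(Pow(7, -1), 7)) = Add(-4, Mul(Rational(1, 7), 7)) = Add(-4, 1) = -3)
Function('T')(v) = -3
Mul(Function('T')(12), Add(-254, Mul(Function('L')(2), 25))) = Mul(-3, Add(-254, Mul(0, 25))) = Mul(-3, Add(-254, 0)) = Mul(-3, -254) = 762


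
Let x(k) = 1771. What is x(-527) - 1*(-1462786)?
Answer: 1464557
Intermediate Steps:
x(-527) - 1*(-1462786) = 1771 - 1*(-1462786) = 1771 + 1462786 = 1464557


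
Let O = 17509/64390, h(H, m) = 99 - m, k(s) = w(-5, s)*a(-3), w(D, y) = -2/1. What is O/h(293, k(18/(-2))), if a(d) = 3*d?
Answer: 17509/5215590 ≈ 0.0033570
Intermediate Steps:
w(D, y) = -2 (w(D, y) = -2*1 = -2)
k(s) = 18 (k(s) = -6*(-3) = -2*(-9) = 18)
O = 17509/64390 (O = 17509*(1/64390) = 17509/64390 ≈ 0.27192)
O/h(293, k(18/(-2))) = 17509/(64390*(99 - 1*18)) = 17509/(64390*(99 - 18)) = (17509/64390)/81 = (17509/64390)*(1/81) = 17509/5215590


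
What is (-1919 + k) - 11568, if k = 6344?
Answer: -7143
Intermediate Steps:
(-1919 + k) - 11568 = (-1919 + 6344) - 11568 = 4425 - 11568 = -7143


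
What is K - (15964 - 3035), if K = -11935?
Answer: -24864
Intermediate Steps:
K - (15964 - 3035) = -11935 - (15964 - 3035) = -11935 - 1*12929 = -11935 - 12929 = -24864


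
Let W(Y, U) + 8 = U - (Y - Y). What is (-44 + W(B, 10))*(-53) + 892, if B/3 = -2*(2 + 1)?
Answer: 3118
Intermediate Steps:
B = -18 (B = 3*(-2*(2 + 1)) = 3*(-2*3) = 3*(-6) = -18)
W(Y, U) = -8 + U (W(Y, U) = -8 + (U - (Y - Y)) = -8 + (U - 1*0) = -8 + (U + 0) = -8 + U)
(-44 + W(B, 10))*(-53) + 892 = (-44 + (-8 + 10))*(-53) + 892 = (-44 + 2)*(-53) + 892 = -42*(-53) + 892 = 2226 + 892 = 3118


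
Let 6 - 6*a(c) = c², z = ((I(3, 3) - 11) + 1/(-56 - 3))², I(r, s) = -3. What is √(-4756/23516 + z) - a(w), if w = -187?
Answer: 34963/6 + √23614059850478/346861 ≈ 5841.2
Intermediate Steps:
z = 683929/3481 (z = ((-3 - 11) + 1/(-56 - 3))² = (-14 + 1/(-59))² = (-14 - 1/59)² = (-827/59)² = 683929/3481 ≈ 196.47)
a(c) = 1 - c²/6
√(-4756/23516 + z) - a(w) = √(-4756/23516 + 683929/3481) - (1 - ⅙*(-187)²) = √(-4756*1/23516 + 683929/3481) - (1 - ⅙*34969) = √(-1189/5879 + 683929/3481) - (1 - 34969/6) = √(4016679682/20464799) - 1*(-34963/6) = √23614059850478/346861 + 34963/6 = 34963/6 + √23614059850478/346861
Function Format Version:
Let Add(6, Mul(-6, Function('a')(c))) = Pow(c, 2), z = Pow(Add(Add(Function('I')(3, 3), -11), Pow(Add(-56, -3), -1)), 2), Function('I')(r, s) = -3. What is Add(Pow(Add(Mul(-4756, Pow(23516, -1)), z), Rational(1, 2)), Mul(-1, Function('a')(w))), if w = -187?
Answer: Add(Rational(34963, 6), Mul(Rational(1, 346861), Pow(23614059850478, Rational(1, 2)))) ≈ 5841.2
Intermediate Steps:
z = Rational(683929, 3481) (z = Pow(Add(Add(-3, -11), Pow(Add(-56, -3), -1)), 2) = Pow(Add(-14, Pow(-59, -1)), 2) = Pow(Add(-14, Rational(-1, 59)), 2) = Pow(Rational(-827, 59), 2) = Rational(683929, 3481) ≈ 196.47)
Function('a')(c) = Add(1, Mul(Rational(-1, 6), Pow(c, 2)))
Add(Pow(Add(Mul(-4756, Pow(23516, -1)), z), Rational(1, 2)), Mul(-1, Function('a')(w))) = Add(Pow(Add(Mul(-4756, Pow(23516, -1)), Rational(683929, 3481)), Rational(1, 2)), Mul(-1, Add(1, Mul(Rational(-1, 6), Pow(-187, 2))))) = Add(Pow(Add(Mul(-4756, Rational(1, 23516)), Rational(683929, 3481)), Rational(1, 2)), Mul(-1, Add(1, Mul(Rational(-1, 6), 34969)))) = Add(Pow(Add(Rational(-1189, 5879), Rational(683929, 3481)), Rational(1, 2)), Mul(-1, Add(1, Rational(-34969, 6)))) = Add(Pow(Rational(4016679682, 20464799), Rational(1, 2)), Mul(-1, Rational(-34963, 6))) = Add(Mul(Rational(1, 346861), Pow(23614059850478, Rational(1, 2))), Rational(34963, 6)) = Add(Rational(34963, 6), Mul(Rational(1, 346861), Pow(23614059850478, Rational(1, 2))))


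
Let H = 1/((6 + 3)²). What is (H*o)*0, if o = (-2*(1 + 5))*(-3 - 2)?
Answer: 0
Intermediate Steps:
H = 1/81 (H = 1/(9²) = 1/81 ≈ 0.012346)
o = 60 (o = -2*6*(-5) = -12*(-5) = 60)
(H*o)*0 = ((1/81)*60)*0 = (20/27)*0 = 0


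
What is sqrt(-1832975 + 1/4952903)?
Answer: 2*I*sqrt(11241291134083139718)/4952903 ≈ 1353.9*I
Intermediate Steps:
sqrt(-1832975 + 1/4952903) = sqrt(-9078547376424/4952903) = 2*I*sqrt(11241291134083139718)/4952903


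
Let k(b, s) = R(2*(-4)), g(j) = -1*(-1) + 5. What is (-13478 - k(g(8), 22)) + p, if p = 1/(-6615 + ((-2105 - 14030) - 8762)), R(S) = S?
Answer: -424466641/31512 ≈ -13470.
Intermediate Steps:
g(j) = 6 (g(j) = 1 + 5 = 6)
k(b, s) = -8 (k(b, s) = 2*(-4) = -8)
p = -1/31512 (p = 1/(-6615 + (-16135 - 8762)) = 1/(-6615 - 24897) = 1/(-31512) = -1/31512 ≈ -3.1734e-5)
(-13478 - k(g(8), 22)) + p = (-13478 - 1*(-8)) - 1/31512 = (-13478 + 8) - 1/31512 = -13470 - 1/31512 = -424466641/31512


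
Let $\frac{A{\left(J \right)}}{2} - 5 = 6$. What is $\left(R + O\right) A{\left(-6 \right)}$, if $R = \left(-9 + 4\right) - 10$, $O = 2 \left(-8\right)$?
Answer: $-682$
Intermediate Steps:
$O = -16$
$R = -15$ ($R = -5 - 10 = -15$)
$A{\left(J \right)} = 22$ ($A{\left(J \right)} = 10 + 2 \cdot 6 = 10 + 12 = 22$)
$\left(R + O\right) A{\left(-6 \right)} = \left(-15 - 16\right) 22 = \left(-31\right) 22 = -682$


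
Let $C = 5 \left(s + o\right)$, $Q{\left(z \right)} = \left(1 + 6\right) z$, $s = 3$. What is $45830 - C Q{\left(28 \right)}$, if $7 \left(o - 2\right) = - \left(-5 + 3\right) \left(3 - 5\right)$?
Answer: $41490$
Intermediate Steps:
$o = \frac{10}{7}$ ($o = 2 + \frac{\left(-1\right) \left(-5 + 3\right) \left(3 - 5\right)}{7} = 2 + \frac{\left(-1\right) \left(\left(-2\right) \left(-2\right)\right)}{7} = 2 + \frac{\left(-1\right) 4}{7} = 2 + \frac{1}{7} \left(-4\right) = 2 - \frac{4}{7} = \frac{10}{7} \approx 1.4286$)
$Q{\left(z \right)} = 7 z$
$C = \frac{155}{7}$ ($C = 5 \left(3 + \frac{10}{7}\right) = 5 \cdot \frac{31}{7} = \frac{155}{7} \approx 22.143$)
$45830 - C Q{\left(28 \right)} = 45830 - \frac{155 \cdot 7 \cdot 28}{7} = 45830 - \frac{155}{7} \cdot 196 = 45830 - 4340 = 41490$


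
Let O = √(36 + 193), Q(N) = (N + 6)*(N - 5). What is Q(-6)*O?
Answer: 0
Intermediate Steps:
Q(N) = (-5 + N)*(6 + N) (Q(N) = (6 + N)*(-5 + N) = (-5 + N)*(6 + N))
O = √229 ≈ 15.133
Q(-6)*O = (-30 - 6 + (-6)²)*√229 = (-30 - 6 + 36)*√229 = 0*√229 = 0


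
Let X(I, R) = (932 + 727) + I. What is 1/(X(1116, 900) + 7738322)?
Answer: 1/7741097 ≈ 1.2918e-7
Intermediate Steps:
X(I, R) = 1659 + I
1/(X(1116, 900) + 7738322) = 1/((1659 + 1116) + 7738322) = 1/(2775 + 7738322) = 1/7741097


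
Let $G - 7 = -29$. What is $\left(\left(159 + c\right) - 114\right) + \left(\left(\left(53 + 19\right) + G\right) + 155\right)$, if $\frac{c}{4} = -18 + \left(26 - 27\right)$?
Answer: $174$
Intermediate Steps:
$G = -22$ ($G = 7 - 29 = -22$)
$c = -76$ ($c = 4 \left(-18 + \left(26 - 27\right)\right) = 4 \left(-18 - 1\right) = 4 \left(-19\right) = -76$)
$\left(\left(159 + c\right) - 114\right) + \left(\left(\left(53 + 19\right) + G\right) + 155\right) = \left(\left(159 - 76\right) - 114\right) + \left(\left(\left(53 + 19\right) - 22\right) + 155\right) = \left(83 - 114\right) + \left(\left(72 - 22\right) + 155\right) = -31 + \left(50 + 155\right) = -31 + 205 = 174$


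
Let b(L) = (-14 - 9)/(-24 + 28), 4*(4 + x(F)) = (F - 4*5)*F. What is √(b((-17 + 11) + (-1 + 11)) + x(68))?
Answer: 5*√129/2 ≈ 28.395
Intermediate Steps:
x(F) = -4 + F*(-20 + F)/4 (x(F) = -4 + ((F - 4*5)*F)/4 = -4 + ((F - 20)*F)/4 = -4 + ((-20 + F)*F)/4 = -4 + (F*(-20 + F))/4 = -4 + F*(-20 + F)/4)
b(L) = -23/4
√(b((-17 + 11) + (-1 + 11)) + x(68)) = √(-23/4 + (-4 - 5*68 + (¼)*68²)) = √(-23/4 + (-4 - 340 + (¼)*4624)) = √(-23/4 + (-4 - 340 + 1156)) = √(-23/4 + 812) = √(3225/4) = 5*√129/2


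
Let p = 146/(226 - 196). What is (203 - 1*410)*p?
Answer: -5037/5 ≈ -1007.4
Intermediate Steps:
p = 73/15 (p = 146/30 = 146*(1/30) = 73/15 ≈ 4.8667)
(203 - 1*410)*p = (203 - 1*410)*(73/15) = (203 - 410)*(73/15) = -207*73/15 = -5037/5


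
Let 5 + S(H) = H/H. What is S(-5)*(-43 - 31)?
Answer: 296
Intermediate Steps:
S(H) = -4 (S(H) = -5 + H/H = -5 + 1 = -4)
S(-5)*(-43 - 31) = -4*(-43 - 31) = -4*(-74) = 296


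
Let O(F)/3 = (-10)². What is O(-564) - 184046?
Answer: -183746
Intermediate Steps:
O(F) = 300 (O(F) = 3*(-10)² = 3*100 = 300)
O(-564) - 184046 = 300 - 184046 = -183746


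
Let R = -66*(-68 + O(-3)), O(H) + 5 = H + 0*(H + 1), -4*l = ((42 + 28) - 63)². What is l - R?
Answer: -20113/4 ≈ -5028.3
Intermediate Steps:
l = -49/4 (l = -((42 + 28) - 63)²/4 = -(70 - 63)²/4 = -¼*7² = -¼*49 = -49/4 ≈ -12.250)
O(H) = -5 + H (O(H) = -5 + (H + 0*(H + 1)) = -5 + (H + 0*(1 + H)) = -5 + (H + 0) = -5 + H)
R = 5016 (R = -66*(-68 + (-5 - 3)) = -66*(-68 - 8) = -66*(-76) = 5016)
l - R = -49/4 - 1*5016 = -49/4 - 5016 = -20113/4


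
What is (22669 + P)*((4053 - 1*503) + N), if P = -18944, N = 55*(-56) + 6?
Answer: 1773100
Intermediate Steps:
N = -3074 (N = -3080 + 6 = -3074)
(22669 + P)*((4053 - 1*503) + N) = (22669 - 18944)*((4053 - 1*503) - 3074) = 3725*((4053 - 503) - 3074) = 3725*(3550 - 3074) = 3725*476 = 1773100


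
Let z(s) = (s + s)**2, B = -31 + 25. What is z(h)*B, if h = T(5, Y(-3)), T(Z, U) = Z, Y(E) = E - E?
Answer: -600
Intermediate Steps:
Y(E) = 0
h = 5
B = -6
z(s) = 4*s**2 (z(s) = (2*s)**2 = 4*s**2)
z(h)*B = (4*5**2)*(-6) = (4*25)*(-6) = 100*(-6) = -600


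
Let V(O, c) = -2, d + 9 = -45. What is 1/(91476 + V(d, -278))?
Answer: 1/91474 ≈ 1.0932e-5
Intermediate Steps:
d = -54 (d = -9 - 45 = -54)
1/(91476 + V(d, -278)) = 1/(91476 - 2) = 1/91474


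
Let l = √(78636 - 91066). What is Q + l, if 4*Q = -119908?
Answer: -29977 + I*√12430 ≈ -29977.0 + 111.49*I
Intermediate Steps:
l = I*√12430 (l = √(-12430) = I*√12430 ≈ 111.49*I)
Q = -29977 (Q = (¼)*(-119908) = -29977)
Q + l = -29977 + I*√12430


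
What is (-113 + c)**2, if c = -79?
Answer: 36864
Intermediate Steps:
(-113 + c)**2 = (-113 - 79)**2 = (-192)**2 = 36864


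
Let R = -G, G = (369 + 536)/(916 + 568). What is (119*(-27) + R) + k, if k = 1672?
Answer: -2287749/1484 ≈ -1541.6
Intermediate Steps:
G = 905/1484 ≈ 0.60984
R = -905/1484 (R = -1*905/1484 = -905/1484 ≈ -0.60984)
(119*(-27) + R) + k = (119*(-27) - 905/1484) + 1672 = (-3213 - 905/1484) + 1672 = -4768997/1484 + 1672 = -2287749/1484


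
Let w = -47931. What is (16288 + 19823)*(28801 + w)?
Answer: -690803430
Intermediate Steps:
(16288 + 19823)*(28801 + w) = (16288 + 19823)*(28801 - 47931) = 36111*(-19130) = -690803430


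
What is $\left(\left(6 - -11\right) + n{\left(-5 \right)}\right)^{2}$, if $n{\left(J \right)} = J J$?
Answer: $1764$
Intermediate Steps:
$n{\left(J \right)} = J^{2}$
$\left(\left(6 - -11\right) + n{\left(-5 \right)}\right)^{2} = \left(\left(6 - -11\right) + \left(-5\right)^{2}\right)^{2} = \left(\left(6 + 11\right) + 25\right)^{2} = \left(17 + 25\right)^{2} = 42^{2} = 1764$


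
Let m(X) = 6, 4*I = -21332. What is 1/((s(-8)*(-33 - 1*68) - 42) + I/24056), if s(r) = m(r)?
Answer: -24056/15593621 ≈ -0.0015427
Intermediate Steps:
I = -5333 (I = (1/4)*(-21332) = -5333)
s(r) = 6
1/((s(-8)*(-33 - 1*68) - 42) + I/24056) = 1/((6*(-33 - 1*68) - 42) - 5333/24056) = 1/((6*(-33 - 68) - 42) - 5333*1/24056) = 1/((6*(-101) - 42) - 5333/24056) = 1/((-606 - 42) - 5333/24056) = 1/(-648 - 5333/24056) = 1/(-15593621/24056) = -24056/15593621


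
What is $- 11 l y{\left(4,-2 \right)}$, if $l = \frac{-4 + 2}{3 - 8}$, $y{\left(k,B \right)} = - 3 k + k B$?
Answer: $88$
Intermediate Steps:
$y{\left(k,B \right)} = - 3 k + B k$
$l = \frac{2}{5}$ ($l = - \frac{2}{-5} = \left(-2\right) \left(- \frac{1}{5}\right) = \frac{2}{5} \approx 0.4$)
$- 11 l y{\left(4,-2 \right)} = \left(-11\right) \frac{2}{5} \cdot 4 \left(-3 - 2\right) = - \frac{22 \cdot 4 \left(-5\right)}{5} = \left(- \frac{22}{5}\right) \left(-20\right) = 88$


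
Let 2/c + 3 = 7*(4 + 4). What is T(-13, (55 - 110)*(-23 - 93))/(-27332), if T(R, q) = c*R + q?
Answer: -169057/724298 ≈ -0.23341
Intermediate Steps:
c = 2/53 (c = 2/(-3 + 7*(4 + 4)) = 2/(-3 + 7*8) = 2/(-3 + 56) = 2/53 ≈ 0.037736)
T(R, q) = q + 2*R/53 (T(R, q) = 2*R/53 + q = q + 2*R/53)
T(-13, (55 - 110)*(-23 - 93))/(-27332) = ((55 - 110)*(-23 - 93) + (2/53)*(-13))/(-27332) = (-55*(-116) - 26/53)*(-1/27332) = (6380 - 26/53)*(-1/27332) = (338114/53)*(-1/27332) = -169057/724298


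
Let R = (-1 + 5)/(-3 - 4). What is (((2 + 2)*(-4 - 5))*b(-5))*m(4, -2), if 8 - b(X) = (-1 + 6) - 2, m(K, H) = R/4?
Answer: 180/7 ≈ 25.714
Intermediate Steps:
R = -4/7 (R = 4/(-7) = 4*(-⅐) = -4/7 ≈ -0.57143)
m(K, H) = -⅐ (m(K, H) = -4/7/4 = -4/7*¼ = -⅐)
b(X) = 5 (b(X) = 8 - ((-1 + 6) - 2) = 8 - (5 - 2) = 8 - 1*3 = 8 - 3 = 5)
(((2 + 2)*(-4 - 5))*b(-5))*m(4, -2) = (((2 + 2)*(-4 - 5))*5)*(-⅐) = ((4*(-9))*5)*(-⅐) = -36*5*(-⅐) = -180*(-⅐) = 180/7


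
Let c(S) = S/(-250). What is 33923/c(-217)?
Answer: 8480750/217 ≈ 39082.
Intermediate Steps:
c(S) = -S/250 (c(S) = S*(-1/250) = -S/250)
33923/c(-217) = 33923/((-1/250*(-217))) = 33923/(217/250) = 33923*(250/217) = 8480750/217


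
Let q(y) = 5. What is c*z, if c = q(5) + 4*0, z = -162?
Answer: -810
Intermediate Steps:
c = 5 (c = 5 + 4*0 = 5 + 0 = 5)
c*z = 5*(-162) = -810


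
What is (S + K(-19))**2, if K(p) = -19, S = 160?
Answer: 19881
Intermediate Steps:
(S + K(-19))**2 = (160 - 19)**2 = 141**2 = 19881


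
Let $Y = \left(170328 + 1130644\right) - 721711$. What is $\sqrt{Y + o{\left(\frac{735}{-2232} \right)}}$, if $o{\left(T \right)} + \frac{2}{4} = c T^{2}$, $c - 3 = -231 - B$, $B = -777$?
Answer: $\frac{\sqrt{35630499317}}{248} \approx 761.13$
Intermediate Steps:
$c = 549$ ($c = 3 - -546 = 3 + \left(-231 + 777\right) = 3 + 546 = 549$)
$o{\left(T \right)} = - \frac{1}{2} + 549 T^{2}$
$Y = 579261$ ($Y = 1300972 - 721711 = 579261$)
$\sqrt{Y + o{\left(\frac{735}{-2232} \right)}} = \sqrt{579261 - \left(\frac{1}{2} - 549 \left(\frac{735}{-2232}\right)^{2}\right)} = \sqrt{579261 - \left(\frac{1}{2} - 549 \left(735 \left(- \frac{1}{2232}\right)\right)^{2}\right)} = \sqrt{579261 - \left(\frac{1}{2} - 549 \left(- \frac{245}{744}\right)^{2}\right)} = \sqrt{579261 + \left(- \frac{1}{2} + 549 \cdot \frac{60025}{553536}\right)} = \sqrt{579261 + \left(- \frac{1}{2} + \frac{3661525}{61504}\right)} = \sqrt{579261 + \frac{3630773}{61504}} = \sqrt{\frac{35630499317}{61504}} = \frac{\sqrt{35630499317}}{248}$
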